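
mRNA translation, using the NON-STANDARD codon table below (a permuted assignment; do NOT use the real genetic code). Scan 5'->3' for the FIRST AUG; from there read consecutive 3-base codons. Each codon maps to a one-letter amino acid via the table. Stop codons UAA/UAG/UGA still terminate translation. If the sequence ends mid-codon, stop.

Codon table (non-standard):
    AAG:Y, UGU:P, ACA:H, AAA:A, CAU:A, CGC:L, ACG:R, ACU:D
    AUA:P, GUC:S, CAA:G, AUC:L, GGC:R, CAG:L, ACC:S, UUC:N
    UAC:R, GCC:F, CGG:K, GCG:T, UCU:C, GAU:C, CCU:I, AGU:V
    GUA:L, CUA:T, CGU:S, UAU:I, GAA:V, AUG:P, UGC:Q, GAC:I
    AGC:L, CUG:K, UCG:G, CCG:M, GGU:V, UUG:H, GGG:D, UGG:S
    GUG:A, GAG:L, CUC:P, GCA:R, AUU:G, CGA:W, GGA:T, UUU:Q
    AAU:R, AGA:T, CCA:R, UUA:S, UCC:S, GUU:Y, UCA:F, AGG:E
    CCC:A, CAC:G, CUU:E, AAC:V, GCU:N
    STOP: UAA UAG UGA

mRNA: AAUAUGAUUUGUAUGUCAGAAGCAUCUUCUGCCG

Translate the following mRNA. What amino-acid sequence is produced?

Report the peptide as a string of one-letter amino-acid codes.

Answer: PGPPFVRCCF

Derivation:
start AUG at pos 3
pos 3: AUG -> P; peptide=P
pos 6: AUU -> G; peptide=PG
pos 9: UGU -> P; peptide=PGP
pos 12: AUG -> P; peptide=PGPP
pos 15: UCA -> F; peptide=PGPPF
pos 18: GAA -> V; peptide=PGPPFV
pos 21: GCA -> R; peptide=PGPPFVR
pos 24: UCU -> C; peptide=PGPPFVRC
pos 27: UCU -> C; peptide=PGPPFVRCC
pos 30: GCC -> F; peptide=PGPPFVRCCF
pos 33: only 1 nt remain (<3), stop (end of mRNA)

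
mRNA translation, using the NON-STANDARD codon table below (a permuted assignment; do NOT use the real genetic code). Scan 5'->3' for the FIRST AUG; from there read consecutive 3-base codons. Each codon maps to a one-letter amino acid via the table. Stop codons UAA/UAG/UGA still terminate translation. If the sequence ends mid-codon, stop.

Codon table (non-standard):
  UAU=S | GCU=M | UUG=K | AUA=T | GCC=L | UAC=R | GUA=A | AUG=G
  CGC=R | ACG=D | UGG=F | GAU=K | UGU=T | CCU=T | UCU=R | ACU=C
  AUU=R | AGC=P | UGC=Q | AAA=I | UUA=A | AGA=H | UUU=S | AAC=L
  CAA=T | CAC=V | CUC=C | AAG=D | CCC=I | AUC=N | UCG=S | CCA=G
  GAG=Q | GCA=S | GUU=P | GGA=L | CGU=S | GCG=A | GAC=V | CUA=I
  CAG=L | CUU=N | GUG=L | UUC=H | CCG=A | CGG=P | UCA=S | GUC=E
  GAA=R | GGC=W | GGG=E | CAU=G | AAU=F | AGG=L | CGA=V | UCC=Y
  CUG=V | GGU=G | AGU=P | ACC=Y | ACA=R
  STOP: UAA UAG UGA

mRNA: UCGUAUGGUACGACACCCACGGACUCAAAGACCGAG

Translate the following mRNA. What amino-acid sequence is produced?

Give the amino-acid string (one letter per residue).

Answer: GAVVGPCTHA

Derivation:
start AUG at pos 4
pos 4: AUG -> G; peptide=G
pos 7: GUA -> A; peptide=GA
pos 10: CGA -> V; peptide=GAV
pos 13: CAC -> V; peptide=GAVV
pos 16: CCA -> G; peptide=GAVVG
pos 19: CGG -> P; peptide=GAVVGP
pos 22: ACU -> C; peptide=GAVVGPC
pos 25: CAA -> T; peptide=GAVVGPCT
pos 28: AGA -> H; peptide=GAVVGPCTH
pos 31: CCG -> A; peptide=GAVVGPCTHA
pos 34: only 2 nt remain (<3), stop (end of mRNA)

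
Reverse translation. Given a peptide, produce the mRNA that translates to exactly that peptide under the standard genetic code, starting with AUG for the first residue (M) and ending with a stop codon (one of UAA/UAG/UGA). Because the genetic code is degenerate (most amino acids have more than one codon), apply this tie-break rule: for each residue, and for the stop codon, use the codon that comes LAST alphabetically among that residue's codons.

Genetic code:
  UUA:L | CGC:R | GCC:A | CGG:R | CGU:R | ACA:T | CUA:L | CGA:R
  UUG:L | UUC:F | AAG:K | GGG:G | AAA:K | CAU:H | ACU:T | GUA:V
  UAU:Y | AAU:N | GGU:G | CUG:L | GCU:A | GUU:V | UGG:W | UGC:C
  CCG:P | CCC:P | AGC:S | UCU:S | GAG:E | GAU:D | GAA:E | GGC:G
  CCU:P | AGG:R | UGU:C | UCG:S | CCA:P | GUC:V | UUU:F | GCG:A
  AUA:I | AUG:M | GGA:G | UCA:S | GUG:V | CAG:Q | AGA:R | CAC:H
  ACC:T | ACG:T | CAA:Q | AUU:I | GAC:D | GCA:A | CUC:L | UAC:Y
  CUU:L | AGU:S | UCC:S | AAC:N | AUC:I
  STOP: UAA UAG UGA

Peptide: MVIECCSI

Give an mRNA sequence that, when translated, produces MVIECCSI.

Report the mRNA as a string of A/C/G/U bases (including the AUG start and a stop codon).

residue 1: M -> AUG (start codon)
residue 2: V codons sorted = GUA,GUC,GUG,GUU -> pick last = GUU
residue 3: I codons sorted = AUA,AUC,AUU -> pick last = AUU
residue 4: E codons sorted = GAA,GAG -> pick last = GAG
residue 5: C codons sorted = UGC,UGU -> pick last = UGU
residue 6: C codons sorted = UGC,UGU -> pick last = UGU
residue 7: S codons sorted = AGC,AGU,UCA,UCC,UCG,UCU -> pick last = UCU
residue 8: I codons sorted = AUA,AUC,AUU -> pick last = AUU
terminator: stop codons sorted = UAA,UAG,UGA -> pick last = UGA

Answer: mRNA: AUGGUUAUUGAGUGUUGUUCUAUUUGA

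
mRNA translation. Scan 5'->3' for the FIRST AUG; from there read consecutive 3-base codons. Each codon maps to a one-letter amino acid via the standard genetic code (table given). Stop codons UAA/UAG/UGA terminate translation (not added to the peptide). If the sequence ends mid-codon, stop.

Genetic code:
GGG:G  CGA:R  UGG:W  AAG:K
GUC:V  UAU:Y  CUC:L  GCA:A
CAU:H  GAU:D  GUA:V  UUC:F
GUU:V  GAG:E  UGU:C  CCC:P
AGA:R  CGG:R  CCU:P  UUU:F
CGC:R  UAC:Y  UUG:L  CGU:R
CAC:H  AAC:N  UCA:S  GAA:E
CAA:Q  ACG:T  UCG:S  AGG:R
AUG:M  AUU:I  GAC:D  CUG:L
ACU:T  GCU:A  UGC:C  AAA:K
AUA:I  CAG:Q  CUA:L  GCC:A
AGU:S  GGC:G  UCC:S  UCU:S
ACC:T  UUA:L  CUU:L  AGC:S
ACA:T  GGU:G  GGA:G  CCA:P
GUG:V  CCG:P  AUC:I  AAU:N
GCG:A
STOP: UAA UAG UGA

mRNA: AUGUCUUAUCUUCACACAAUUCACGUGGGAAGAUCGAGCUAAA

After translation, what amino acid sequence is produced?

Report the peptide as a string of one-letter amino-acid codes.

Answer: MSYLHTIHVGRSS

Derivation:
start AUG at pos 0
pos 0: AUG -> M; peptide=M
pos 3: UCU -> S; peptide=MS
pos 6: UAU -> Y; peptide=MSY
pos 9: CUU -> L; peptide=MSYL
pos 12: CAC -> H; peptide=MSYLH
pos 15: ACA -> T; peptide=MSYLHT
pos 18: AUU -> I; peptide=MSYLHTI
pos 21: CAC -> H; peptide=MSYLHTIH
pos 24: GUG -> V; peptide=MSYLHTIHV
pos 27: GGA -> G; peptide=MSYLHTIHVG
pos 30: AGA -> R; peptide=MSYLHTIHVGR
pos 33: UCG -> S; peptide=MSYLHTIHVGRS
pos 36: AGC -> S; peptide=MSYLHTIHVGRSS
pos 39: UAA -> STOP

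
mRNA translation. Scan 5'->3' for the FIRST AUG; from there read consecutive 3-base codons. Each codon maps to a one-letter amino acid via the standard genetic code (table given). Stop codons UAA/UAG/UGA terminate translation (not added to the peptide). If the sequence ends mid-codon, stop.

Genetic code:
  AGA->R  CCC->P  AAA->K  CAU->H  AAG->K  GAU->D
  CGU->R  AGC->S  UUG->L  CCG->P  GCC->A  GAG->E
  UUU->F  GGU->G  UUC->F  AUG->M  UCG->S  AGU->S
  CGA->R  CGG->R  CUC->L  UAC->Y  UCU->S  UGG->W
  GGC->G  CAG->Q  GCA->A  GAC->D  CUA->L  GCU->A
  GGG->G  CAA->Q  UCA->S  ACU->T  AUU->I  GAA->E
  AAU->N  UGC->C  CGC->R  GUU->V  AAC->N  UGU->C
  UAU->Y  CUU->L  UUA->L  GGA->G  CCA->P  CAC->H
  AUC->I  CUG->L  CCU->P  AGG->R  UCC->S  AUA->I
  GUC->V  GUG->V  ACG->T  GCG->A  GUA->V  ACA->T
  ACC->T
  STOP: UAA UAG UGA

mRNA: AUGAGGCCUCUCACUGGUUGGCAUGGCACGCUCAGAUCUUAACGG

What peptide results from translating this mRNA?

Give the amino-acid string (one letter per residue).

Answer: MRPLTGWHGTLRS

Derivation:
start AUG at pos 0
pos 0: AUG -> M; peptide=M
pos 3: AGG -> R; peptide=MR
pos 6: CCU -> P; peptide=MRP
pos 9: CUC -> L; peptide=MRPL
pos 12: ACU -> T; peptide=MRPLT
pos 15: GGU -> G; peptide=MRPLTG
pos 18: UGG -> W; peptide=MRPLTGW
pos 21: CAU -> H; peptide=MRPLTGWH
pos 24: GGC -> G; peptide=MRPLTGWHG
pos 27: ACG -> T; peptide=MRPLTGWHGT
pos 30: CUC -> L; peptide=MRPLTGWHGTL
pos 33: AGA -> R; peptide=MRPLTGWHGTLR
pos 36: UCU -> S; peptide=MRPLTGWHGTLRS
pos 39: UAA -> STOP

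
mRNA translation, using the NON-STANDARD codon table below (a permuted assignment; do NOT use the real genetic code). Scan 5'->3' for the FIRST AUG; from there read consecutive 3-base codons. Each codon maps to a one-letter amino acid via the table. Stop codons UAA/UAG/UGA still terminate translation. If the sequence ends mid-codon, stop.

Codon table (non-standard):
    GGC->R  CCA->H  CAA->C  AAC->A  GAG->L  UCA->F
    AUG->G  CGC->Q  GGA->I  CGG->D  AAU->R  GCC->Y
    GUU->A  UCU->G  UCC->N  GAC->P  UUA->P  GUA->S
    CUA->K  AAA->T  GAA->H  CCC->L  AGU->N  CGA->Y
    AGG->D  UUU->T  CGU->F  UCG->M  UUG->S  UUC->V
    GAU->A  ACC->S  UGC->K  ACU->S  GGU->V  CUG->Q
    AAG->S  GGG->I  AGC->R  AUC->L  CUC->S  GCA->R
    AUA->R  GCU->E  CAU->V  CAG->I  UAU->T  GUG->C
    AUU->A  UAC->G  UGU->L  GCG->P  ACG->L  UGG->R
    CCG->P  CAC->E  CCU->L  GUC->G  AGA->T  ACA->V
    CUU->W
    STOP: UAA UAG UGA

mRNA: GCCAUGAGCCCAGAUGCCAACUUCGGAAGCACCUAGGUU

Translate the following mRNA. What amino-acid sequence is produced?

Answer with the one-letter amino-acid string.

start AUG at pos 3
pos 3: AUG -> G; peptide=G
pos 6: AGC -> R; peptide=GR
pos 9: CCA -> H; peptide=GRH
pos 12: GAU -> A; peptide=GRHA
pos 15: GCC -> Y; peptide=GRHAY
pos 18: AAC -> A; peptide=GRHAYA
pos 21: UUC -> V; peptide=GRHAYAV
pos 24: GGA -> I; peptide=GRHAYAVI
pos 27: AGC -> R; peptide=GRHAYAVIR
pos 30: ACC -> S; peptide=GRHAYAVIRS
pos 33: UAG -> STOP

Answer: GRHAYAVIRS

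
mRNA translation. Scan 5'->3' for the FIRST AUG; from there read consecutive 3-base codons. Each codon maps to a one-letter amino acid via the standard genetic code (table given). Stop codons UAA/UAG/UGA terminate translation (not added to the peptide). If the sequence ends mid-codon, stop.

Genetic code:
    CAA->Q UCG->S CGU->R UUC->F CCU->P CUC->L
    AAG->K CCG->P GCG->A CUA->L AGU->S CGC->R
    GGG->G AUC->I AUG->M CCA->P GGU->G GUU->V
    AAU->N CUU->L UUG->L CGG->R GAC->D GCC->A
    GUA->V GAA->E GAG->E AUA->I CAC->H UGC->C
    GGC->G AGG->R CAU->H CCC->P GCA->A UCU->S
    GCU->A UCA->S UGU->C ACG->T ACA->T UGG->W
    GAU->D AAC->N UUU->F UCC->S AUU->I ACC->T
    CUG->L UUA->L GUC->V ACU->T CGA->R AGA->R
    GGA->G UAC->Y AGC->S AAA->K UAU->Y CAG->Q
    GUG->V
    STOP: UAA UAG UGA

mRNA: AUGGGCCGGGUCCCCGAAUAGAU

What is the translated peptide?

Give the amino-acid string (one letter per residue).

start AUG at pos 0
pos 0: AUG -> M; peptide=M
pos 3: GGC -> G; peptide=MG
pos 6: CGG -> R; peptide=MGR
pos 9: GUC -> V; peptide=MGRV
pos 12: CCC -> P; peptide=MGRVP
pos 15: GAA -> E; peptide=MGRVPE
pos 18: UAG -> STOP

Answer: MGRVPE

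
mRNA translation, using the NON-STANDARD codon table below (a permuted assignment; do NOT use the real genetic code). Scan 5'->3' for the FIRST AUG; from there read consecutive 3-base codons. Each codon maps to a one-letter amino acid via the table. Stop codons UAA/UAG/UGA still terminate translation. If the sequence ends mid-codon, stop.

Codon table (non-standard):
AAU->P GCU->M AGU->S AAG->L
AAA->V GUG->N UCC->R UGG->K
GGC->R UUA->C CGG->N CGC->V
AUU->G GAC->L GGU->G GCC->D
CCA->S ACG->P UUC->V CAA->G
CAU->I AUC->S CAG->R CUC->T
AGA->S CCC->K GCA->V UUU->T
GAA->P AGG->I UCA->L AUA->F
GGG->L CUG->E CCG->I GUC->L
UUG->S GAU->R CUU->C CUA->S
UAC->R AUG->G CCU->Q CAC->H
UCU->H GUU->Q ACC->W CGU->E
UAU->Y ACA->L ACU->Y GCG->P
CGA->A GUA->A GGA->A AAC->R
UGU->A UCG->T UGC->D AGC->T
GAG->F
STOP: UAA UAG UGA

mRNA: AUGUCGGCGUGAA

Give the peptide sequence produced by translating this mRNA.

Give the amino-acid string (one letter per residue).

start AUG at pos 0
pos 0: AUG -> G; peptide=G
pos 3: UCG -> T; peptide=GT
pos 6: GCG -> P; peptide=GTP
pos 9: UGA -> STOP

Answer: GTP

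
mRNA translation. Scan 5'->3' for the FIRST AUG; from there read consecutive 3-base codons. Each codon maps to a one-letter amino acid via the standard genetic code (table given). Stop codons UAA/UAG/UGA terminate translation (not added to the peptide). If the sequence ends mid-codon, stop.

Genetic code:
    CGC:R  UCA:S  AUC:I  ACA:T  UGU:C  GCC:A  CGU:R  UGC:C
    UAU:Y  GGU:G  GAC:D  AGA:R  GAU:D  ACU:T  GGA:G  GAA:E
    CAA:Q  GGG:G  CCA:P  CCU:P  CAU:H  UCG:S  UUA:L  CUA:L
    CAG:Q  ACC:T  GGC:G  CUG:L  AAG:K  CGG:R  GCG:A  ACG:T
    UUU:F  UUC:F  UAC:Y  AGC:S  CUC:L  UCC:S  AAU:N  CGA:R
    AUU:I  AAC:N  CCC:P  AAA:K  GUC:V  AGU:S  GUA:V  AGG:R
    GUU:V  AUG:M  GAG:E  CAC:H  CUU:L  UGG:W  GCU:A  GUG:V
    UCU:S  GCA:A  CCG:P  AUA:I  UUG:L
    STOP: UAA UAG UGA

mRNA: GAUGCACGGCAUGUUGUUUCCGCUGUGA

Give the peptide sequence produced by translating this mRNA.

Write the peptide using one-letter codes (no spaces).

Answer: MHGMLFPL

Derivation:
start AUG at pos 1
pos 1: AUG -> M; peptide=M
pos 4: CAC -> H; peptide=MH
pos 7: GGC -> G; peptide=MHG
pos 10: AUG -> M; peptide=MHGM
pos 13: UUG -> L; peptide=MHGML
pos 16: UUU -> F; peptide=MHGMLF
pos 19: CCG -> P; peptide=MHGMLFP
pos 22: CUG -> L; peptide=MHGMLFPL
pos 25: UGA -> STOP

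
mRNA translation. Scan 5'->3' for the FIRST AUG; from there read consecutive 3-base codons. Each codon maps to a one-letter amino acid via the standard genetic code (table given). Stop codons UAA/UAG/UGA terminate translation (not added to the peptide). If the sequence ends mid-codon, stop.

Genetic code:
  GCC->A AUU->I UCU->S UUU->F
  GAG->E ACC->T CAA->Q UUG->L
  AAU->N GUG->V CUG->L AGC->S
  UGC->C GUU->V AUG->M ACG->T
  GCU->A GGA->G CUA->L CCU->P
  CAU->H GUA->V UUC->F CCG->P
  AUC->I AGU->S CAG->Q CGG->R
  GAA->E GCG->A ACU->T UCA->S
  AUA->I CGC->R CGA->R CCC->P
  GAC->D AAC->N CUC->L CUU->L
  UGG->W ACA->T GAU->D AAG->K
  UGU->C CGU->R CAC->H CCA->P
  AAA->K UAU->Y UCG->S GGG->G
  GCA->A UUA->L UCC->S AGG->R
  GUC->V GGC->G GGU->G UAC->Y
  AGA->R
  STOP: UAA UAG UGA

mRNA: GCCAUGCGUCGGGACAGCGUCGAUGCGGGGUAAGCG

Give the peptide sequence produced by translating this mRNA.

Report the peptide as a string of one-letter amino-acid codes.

Answer: MRRDSVDAG

Derivation:
start AUG at pos 3
pos 3: AUG -> M; peptide=M
pos 6: CGU -> R; peptide=MR
pos 9: CGG -> R; peptide=MRR
pos 12: GAC -> D; peptide=MRRD
pos 15: AGC -> S; peptide=MRRDS
pos 18: GUC -> V; peptide=MRRDSV
pos 21: GAU -> D; peptide=MRRDSVD
pos 24: GCG -> A; peptide=MRRDSVDA
pos 27: GGG -> G; peptide=MRRDSVDAG
pos 30: UAA -> STOP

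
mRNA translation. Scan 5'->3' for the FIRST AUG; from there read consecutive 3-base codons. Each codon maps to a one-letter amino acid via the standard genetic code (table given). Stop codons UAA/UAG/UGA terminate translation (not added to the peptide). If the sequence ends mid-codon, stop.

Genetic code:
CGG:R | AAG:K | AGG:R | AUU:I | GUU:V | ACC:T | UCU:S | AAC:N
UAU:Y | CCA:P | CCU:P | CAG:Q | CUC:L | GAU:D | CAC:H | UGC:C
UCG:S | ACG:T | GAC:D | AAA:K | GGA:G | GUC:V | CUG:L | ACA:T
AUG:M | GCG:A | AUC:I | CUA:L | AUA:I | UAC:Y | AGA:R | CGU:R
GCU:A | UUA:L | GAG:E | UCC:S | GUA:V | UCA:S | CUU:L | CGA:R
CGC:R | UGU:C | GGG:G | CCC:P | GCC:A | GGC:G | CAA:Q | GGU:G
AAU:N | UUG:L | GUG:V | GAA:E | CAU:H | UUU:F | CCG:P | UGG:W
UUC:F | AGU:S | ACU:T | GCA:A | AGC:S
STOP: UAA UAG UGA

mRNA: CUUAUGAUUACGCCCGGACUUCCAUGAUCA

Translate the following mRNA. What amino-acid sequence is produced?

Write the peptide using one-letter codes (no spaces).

Answer: MITPGLP

Derivation:
start AUG at pos 3
pos 3: AUG -> M; peptide=M
pos 6: AUU -> I; peptide=MI
pos 9: ACG -> T; peptide=MIT
pos 12: CCC -> P; peptide=MITP
pos 15: GGA -> G; peptide=MITPG
pos 18: CUU -> L; peptide=MITPGL
pos 21: CCA -> P; peptide=MITPGLP
pos 24: UGA -> STOP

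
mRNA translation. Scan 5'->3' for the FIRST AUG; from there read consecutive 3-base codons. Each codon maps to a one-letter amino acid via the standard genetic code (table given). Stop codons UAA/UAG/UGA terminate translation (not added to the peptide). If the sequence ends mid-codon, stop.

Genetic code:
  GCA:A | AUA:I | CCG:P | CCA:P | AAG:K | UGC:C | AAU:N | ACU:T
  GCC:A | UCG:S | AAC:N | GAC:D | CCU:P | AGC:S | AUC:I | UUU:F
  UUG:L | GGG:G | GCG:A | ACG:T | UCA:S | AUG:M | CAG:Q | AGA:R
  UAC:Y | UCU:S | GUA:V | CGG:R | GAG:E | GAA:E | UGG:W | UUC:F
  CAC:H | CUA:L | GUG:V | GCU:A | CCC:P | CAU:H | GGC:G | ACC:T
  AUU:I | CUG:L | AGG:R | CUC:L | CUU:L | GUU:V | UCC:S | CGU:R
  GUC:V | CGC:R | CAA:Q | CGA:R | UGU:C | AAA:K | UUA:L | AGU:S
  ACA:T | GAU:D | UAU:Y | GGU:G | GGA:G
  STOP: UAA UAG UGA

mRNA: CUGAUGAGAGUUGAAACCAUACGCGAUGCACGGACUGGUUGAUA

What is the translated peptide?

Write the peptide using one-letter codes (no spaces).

start AUG at pos 3
pos 3: AUG -> M; peptide=M
pos 6: AGA -> R; peptide=MR
pos 9: GUU -> V; peptide=MRV
pos 12: GAA -> E; peptide=MRVE
pos 15: ACC -> T; peptide=MRVET
pos 18: AUA -> I; peptide=MRVETI
pos 21: CGC -> R; peptide=MRVETIR
pos 24: GAU -> D; peptide=MRVETIRD
pos 27: GCA -> A; peptide=MRVETIRDA
pos 30: CGG -> R; peptide=MRVETIRDAR
pos 33: ACU -> T; peptide=MRVETIRDART
pos 36: GGU -> G; peptide=MRVETIRDARTG
pos 39: UGA -> STOP

Answer: MRVETIRDARTG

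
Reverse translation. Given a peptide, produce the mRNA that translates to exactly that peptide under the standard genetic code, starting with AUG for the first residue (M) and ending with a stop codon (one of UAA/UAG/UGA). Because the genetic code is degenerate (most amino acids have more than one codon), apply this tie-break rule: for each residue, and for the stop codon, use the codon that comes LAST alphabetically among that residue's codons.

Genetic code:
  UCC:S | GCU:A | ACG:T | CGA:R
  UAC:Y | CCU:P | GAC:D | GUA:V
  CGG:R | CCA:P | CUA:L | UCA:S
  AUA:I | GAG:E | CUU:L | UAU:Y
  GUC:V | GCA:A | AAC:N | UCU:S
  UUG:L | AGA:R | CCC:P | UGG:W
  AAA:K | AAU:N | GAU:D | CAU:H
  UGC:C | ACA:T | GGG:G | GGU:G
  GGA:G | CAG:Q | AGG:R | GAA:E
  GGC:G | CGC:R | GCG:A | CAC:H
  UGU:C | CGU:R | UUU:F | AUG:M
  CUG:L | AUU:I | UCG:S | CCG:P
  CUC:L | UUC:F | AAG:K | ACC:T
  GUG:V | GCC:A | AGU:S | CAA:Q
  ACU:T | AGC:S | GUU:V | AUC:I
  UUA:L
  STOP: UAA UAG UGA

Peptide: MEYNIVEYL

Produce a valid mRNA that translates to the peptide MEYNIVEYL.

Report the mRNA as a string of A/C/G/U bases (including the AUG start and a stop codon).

Answer: mRNA: AUGGAGUAUAAUAUUGUUGAGUAUUUGUGA

Derivation:
residue 1: M -> AUG (start codon)
residue 2: E codons sorted = GAA,GAG -> pick last = GAG
residue 3: Y codons sorted = UAC,UAU -> pick last = UAU
residue 4: N codons sorted = AAC,AAU -> pick last = AAU
residue 5: I codons sorted = AUA,AUC,AUU -> pick last = AUU
residue 6: V codons sorted = GUA,GUC,GUG,GUU -> pick last = GUU
residue 7: E codons sorted = GAA,GAG -> pick last = GAG
residue 8: Y codons sorted = UAC,UAU -> pick last = UAU
residue 9: L codons sorted = CUA,CUC,CUG,CUU,UUA,UUG -> pick last = UUG
terminator: stop codons sorted = UAA,UAG,UGA -> pick last = UGA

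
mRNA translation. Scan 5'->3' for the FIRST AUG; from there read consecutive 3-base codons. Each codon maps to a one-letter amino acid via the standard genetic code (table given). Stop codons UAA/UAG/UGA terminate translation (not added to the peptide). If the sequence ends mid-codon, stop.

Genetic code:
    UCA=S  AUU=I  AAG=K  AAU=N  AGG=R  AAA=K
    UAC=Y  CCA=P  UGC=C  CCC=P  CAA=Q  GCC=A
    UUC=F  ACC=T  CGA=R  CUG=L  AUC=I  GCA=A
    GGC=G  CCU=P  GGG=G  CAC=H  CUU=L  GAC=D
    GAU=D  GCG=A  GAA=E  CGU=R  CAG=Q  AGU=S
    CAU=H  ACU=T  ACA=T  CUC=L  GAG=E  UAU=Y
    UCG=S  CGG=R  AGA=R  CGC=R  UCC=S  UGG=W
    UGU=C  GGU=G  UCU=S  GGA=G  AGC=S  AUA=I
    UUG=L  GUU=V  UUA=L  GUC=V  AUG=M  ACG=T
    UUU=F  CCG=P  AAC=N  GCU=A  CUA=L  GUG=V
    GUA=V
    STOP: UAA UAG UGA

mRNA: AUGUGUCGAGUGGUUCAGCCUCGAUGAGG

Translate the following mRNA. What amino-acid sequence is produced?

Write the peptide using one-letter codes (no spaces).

start AUG at pos 0
pos 0: AUG -> M; peptide=M
pos 3: UGU -> C; peptide=MC
pos 6: CGA -> R; peptide=MCR
pos 9: GUG -> V; peptide=MCRV
pos 12: GUU -> V; peptide=MCRVV
pos 15: CAG -> Q; peptide=MCRVVQ
pos 18: CCU -> P; peptide=MCRVVQP
pos 21: CGA -> R; peptide=MCRVVQPR
pos 24: UGA -> STOP

Answer: MCRVVQPR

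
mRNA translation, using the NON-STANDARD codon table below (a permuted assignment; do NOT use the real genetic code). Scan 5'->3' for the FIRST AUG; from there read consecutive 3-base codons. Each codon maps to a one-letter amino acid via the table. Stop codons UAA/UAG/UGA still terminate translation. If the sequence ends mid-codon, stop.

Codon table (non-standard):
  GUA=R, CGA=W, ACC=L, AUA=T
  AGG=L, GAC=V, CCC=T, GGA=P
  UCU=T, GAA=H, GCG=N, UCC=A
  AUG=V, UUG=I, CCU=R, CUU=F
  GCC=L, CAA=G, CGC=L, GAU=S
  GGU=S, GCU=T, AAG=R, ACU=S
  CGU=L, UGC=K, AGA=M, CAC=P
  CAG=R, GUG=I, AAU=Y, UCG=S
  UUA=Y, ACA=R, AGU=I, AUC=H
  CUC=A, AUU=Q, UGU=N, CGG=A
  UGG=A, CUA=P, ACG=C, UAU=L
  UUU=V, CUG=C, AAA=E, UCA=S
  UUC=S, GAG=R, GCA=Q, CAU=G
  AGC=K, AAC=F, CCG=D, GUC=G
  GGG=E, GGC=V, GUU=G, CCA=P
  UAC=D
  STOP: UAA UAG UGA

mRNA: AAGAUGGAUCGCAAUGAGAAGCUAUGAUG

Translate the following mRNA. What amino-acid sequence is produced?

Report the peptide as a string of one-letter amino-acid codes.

Answer: VSLYRRP

Derivation:
start AUG at pos 3
pos 3: AUG -> V; peptide=V
pos 6: GAU -> S; peptide=VS
pos 9: CGC -> L; peptide=VSL
pos 12: AAU -> Y; peptide=VSLY
pos 15: GAG -> R; peptide=VSLYR
pos 18: AAG -> R; peptide=VSLYRR
pos 21: CUA -> P; peptide=VSLYRRP
pos 24: UGA -> STOP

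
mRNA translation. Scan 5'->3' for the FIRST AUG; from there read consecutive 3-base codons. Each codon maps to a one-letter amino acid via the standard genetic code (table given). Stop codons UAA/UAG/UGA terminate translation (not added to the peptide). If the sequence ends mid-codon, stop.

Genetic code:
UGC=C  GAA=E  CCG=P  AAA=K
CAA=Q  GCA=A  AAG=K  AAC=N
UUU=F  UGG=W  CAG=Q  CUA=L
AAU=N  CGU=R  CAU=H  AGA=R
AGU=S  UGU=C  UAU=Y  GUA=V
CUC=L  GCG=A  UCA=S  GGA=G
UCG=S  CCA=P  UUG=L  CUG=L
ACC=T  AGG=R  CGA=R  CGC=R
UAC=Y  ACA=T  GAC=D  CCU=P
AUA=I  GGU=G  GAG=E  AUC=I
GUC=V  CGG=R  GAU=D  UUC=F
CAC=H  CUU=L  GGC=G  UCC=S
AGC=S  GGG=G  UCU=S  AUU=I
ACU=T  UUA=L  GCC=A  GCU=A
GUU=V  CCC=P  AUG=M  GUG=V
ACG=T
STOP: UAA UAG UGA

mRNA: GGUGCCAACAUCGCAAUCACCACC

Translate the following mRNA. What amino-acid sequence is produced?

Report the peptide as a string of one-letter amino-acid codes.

Answer: (empty: no AUG start codon)

Derivation:
no AUG start codon found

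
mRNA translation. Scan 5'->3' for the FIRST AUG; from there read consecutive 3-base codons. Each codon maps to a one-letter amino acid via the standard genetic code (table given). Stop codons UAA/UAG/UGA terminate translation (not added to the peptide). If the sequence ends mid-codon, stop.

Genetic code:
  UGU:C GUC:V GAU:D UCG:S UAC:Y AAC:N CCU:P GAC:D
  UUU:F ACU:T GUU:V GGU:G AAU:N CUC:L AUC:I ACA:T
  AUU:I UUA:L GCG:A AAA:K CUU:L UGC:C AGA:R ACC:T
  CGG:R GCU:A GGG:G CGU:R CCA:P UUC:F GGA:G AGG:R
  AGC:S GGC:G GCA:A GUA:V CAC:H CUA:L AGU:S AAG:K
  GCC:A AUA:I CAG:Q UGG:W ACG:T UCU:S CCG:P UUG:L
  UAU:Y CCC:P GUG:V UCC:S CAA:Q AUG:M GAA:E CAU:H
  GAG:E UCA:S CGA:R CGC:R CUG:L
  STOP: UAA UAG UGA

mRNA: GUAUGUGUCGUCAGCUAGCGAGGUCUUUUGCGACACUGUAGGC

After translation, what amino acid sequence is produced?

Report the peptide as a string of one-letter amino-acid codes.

start AUG at pos 2
pos 2: AUG -> M; peptide=M
pos 5: UGU -> C; peptide=MC
pos 8: CGU -> R; peptide=MCR
pos 11: CAG -> Q; peptide=MCRQ
pos 14: CUA -> L; peptide=MCRQL
pos 17: GCG -> A; peptide=MCRQLA
pos 20: AGG -> R; peptide=MCRQLAR
pos 23: UCU -> S; peptide=MCRQLARS
pos 26: UUU -> F; peptide=MCRQLARSF
pos 29: GCG -> A; peptide=MCRQLARSFA
pos 32: ACA -> T; peptide=MCRQLARSFAT
pos 35: CUG -> L; peptide=MCRQLARSFATL
pos 38: UAG -> STOP

Answer: MCRQLARSFATL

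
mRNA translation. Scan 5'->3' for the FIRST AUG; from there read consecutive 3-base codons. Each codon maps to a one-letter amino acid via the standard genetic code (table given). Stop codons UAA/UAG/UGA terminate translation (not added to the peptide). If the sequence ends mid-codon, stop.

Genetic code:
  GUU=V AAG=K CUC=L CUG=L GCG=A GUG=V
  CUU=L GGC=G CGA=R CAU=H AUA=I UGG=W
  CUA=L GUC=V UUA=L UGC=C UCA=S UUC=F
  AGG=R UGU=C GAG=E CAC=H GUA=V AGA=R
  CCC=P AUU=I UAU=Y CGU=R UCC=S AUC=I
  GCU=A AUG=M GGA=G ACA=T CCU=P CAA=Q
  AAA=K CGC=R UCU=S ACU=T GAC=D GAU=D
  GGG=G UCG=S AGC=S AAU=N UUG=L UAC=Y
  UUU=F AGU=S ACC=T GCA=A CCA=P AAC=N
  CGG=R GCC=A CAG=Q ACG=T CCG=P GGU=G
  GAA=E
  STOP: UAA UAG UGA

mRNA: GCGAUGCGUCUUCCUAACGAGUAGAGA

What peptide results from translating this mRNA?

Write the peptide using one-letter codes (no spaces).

start AUG at pos 3
pos 3: AUG -> M; peptide=M
pos 6: CGU -> R; peptide=MR
pos 9: CUU -> L; peptide=MRL
pos 12: CCU -> P; peptide=MRLP
pos 15: AAC -> N; peptide=MRLPN
pos 18: GAG -> E; peptide=MRLPNE
pos 21: UAG -> STOP

Answer: MRLPNE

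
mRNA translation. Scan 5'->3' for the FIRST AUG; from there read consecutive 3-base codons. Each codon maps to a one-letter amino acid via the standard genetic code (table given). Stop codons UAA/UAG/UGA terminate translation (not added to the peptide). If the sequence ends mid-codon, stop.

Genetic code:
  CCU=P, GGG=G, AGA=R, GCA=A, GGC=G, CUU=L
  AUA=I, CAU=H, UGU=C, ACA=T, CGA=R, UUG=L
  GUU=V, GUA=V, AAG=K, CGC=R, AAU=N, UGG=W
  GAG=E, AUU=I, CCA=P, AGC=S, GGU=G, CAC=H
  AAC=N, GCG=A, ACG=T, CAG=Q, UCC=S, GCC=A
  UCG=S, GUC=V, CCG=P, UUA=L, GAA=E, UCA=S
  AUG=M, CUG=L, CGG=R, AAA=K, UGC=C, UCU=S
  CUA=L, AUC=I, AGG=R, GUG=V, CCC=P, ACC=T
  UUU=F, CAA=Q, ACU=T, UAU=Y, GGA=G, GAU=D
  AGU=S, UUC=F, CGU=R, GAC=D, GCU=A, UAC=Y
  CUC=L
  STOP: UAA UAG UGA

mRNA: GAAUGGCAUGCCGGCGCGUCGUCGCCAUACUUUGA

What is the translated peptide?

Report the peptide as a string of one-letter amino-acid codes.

Answer: MACRRVVAIL

Derivation:
start AUG at pos 2
pos 2: AUG -> M; peptide=M
pos 5: GCA -> A; peptide=MA
pos 8: UGC -> C; peptide=MAC
pos 11: CGG -> R; peptide=MACR
pos 14: CGC -> R; peptide=MACRR
pos 17: GUC -> V; peptide=MACRRV
pos 20: GUC -> V; peptide=MACRRVV
pos 23: GCC -> A; peptide=MACRRVVA
pos 26: AUA -> I; peptide=MACRRVVAI
pos 29: CUU -> L; peptide=MACRRVVAIL
pos 32: UGA -> STOP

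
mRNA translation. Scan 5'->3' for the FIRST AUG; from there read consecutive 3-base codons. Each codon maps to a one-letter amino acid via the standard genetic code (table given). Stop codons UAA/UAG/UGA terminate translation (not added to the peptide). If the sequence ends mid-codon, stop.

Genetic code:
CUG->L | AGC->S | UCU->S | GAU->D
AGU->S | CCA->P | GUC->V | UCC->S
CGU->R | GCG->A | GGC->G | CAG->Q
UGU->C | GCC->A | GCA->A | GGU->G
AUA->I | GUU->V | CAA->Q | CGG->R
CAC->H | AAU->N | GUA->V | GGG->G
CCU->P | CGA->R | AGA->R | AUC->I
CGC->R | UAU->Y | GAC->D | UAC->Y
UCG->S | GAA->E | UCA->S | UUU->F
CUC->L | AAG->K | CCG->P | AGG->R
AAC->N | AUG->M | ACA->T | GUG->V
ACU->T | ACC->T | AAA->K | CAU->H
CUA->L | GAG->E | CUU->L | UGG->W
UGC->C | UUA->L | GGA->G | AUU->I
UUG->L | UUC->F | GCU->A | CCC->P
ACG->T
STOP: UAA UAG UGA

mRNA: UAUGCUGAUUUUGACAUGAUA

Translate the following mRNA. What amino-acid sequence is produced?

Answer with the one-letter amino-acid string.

Answer: MLILT

Derivation:
start AUG at pos 1
pos 1: AUG -> M; peptide=M
pos 4: CUG -> L; peptide=ML
pos 7: AUU -> I; peptide=MLI
pos 10: UUG -> L; peptide=MLIL
pos 13: ACA -> T; peptide=MLILT
pos 16: UGA -> STOP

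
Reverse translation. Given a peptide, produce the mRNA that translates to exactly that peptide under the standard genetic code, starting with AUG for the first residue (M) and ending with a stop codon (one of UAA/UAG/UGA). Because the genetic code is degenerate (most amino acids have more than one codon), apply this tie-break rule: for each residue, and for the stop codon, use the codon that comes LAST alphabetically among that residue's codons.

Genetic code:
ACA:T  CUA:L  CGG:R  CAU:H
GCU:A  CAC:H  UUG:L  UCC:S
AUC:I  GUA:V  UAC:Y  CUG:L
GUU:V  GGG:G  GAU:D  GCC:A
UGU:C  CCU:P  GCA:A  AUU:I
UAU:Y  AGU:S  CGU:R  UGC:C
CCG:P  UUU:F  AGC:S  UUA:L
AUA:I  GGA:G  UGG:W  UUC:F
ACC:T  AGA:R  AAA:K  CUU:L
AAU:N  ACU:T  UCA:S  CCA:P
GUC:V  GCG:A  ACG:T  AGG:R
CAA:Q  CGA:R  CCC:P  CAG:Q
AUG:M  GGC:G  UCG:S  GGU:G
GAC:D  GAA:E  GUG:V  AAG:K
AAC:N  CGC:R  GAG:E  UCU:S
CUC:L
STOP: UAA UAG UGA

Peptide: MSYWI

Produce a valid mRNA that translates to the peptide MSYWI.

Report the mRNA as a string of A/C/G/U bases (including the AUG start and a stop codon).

residue 1: M -> AUG (start codon)
residue 2: S codons sorted = AGC,AGU,UCA,UCC,UCG,UCU -> pick last = UCU
residue 3: Y codons sorted = UAC,UAU -> pick last = UAU
residue 4: W -> UGG (only codon)
residue 5: I codons sorted = AUA,AUC,AUU -> pick last = AUU
terminator: stop codons sorted = UAA,UAG,UGA -> pick last = UGA

Answer: mRNA: AUGUCUUAUUGGAUUUGA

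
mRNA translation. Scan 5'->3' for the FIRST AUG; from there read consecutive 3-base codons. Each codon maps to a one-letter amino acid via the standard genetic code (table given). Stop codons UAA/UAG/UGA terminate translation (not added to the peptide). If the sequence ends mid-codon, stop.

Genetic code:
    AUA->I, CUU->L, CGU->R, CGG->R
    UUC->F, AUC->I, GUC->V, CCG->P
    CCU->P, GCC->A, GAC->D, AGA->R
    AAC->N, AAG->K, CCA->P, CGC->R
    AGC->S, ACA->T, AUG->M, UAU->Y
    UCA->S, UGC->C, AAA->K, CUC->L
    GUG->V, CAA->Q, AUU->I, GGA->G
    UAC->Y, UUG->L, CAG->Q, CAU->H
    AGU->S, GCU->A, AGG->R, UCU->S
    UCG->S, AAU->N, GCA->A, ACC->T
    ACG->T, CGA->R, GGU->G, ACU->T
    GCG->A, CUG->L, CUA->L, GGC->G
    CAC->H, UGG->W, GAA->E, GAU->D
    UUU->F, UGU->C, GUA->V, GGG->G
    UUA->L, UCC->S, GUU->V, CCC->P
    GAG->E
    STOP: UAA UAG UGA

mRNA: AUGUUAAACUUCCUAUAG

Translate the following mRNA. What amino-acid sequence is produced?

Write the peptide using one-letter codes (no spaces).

start AUG at pos 0
pos 0: AUG -> M; peptide=M
pos 3: UUA -> L; peptide=ML
pos 6: AAC -> N; peptide=MLN
pos 9: UUC -> F; peptide=MLNF
pos 12: CUA -> L; peptide=MLNFL
pos 15: UAG -> STOP

Answer: MLNFL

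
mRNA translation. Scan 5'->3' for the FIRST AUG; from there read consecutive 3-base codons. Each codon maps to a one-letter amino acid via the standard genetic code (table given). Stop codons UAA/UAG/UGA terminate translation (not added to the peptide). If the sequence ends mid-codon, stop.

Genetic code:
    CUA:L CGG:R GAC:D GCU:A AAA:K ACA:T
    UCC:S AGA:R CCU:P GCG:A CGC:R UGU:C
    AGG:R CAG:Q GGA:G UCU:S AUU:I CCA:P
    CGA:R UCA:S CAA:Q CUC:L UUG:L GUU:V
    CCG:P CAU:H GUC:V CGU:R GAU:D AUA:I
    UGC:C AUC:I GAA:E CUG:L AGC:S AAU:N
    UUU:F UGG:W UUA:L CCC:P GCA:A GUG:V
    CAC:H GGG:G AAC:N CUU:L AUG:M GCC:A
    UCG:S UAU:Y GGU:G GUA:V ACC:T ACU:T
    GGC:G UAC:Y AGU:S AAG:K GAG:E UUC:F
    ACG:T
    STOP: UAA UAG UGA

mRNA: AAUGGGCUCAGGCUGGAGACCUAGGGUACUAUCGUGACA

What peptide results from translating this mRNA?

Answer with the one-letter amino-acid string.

start AUG at pos 1
pos 1: AUG -> M; peptide=M
pos 4: GGC -> G; peptide=MG
pos 7: UCA -> S; peptide=MGS
pos 10: GGC -> G; peptide=MGSG
pos 13: UGG -> W; peptide=MGSGW
pos 16: AGA -> R; peptide=MGSGWR
pos 19: CCU -> P; peptide=MGSGWRP
pos 22: AGG -> R; peptide=MGSGWRPR
pos 25: GUA -> V; peptide=MGSGWRPRV
pos 28: CUA -> L; peptide=MGSGWRPRVL
pos 31: UCG -> S; peptide=MGSGWRPRVLS
pos 34: UGA -> STOP

Answer: MGSGWRPRVLS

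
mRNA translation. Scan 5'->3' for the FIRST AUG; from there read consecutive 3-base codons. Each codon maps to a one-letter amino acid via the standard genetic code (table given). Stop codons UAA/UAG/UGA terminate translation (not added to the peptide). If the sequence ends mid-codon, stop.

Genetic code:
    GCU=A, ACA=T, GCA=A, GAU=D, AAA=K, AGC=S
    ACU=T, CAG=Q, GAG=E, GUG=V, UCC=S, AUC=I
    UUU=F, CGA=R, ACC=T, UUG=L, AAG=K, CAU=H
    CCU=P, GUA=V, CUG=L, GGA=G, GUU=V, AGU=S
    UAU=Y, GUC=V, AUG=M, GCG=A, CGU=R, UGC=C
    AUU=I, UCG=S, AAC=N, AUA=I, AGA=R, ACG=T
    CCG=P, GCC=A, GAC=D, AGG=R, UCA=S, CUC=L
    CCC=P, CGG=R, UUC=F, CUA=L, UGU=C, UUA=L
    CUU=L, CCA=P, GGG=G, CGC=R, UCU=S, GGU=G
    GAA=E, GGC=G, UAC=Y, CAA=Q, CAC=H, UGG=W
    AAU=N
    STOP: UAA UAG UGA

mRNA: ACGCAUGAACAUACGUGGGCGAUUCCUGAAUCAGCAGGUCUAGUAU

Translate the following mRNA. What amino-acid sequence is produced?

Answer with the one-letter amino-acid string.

start AUG at pos 4
pos 4: AUG -> M; peptide=M
pos 7: AAC -> N; peptide=MN
pos 10: AUA -> I; peptide=MNI
pos 13: CGU -> R; peptide=MNIR
pos 16: GGG -> G; peptide=MNIRG
pos 19: CGA -> R; peptide=MNIRGR
pos 22: UUC -> F; peptide=MNIRGRF
pos 25: CUG -> L; peptide=MNIRGRFL
pos 28: AAU -> N; peptide=MNIRGRFLN
pos 31: CAG -> Q; peptide=MNIRGRFLNQ
pos 34: CAG -> Q; peptide=MNIRGRFLNQQ
pos 37: GUC -> V; peptide=MNIRGRFLNQQV
pos 40: UAG -> STOP

Answer: MNIRGRFLNQQV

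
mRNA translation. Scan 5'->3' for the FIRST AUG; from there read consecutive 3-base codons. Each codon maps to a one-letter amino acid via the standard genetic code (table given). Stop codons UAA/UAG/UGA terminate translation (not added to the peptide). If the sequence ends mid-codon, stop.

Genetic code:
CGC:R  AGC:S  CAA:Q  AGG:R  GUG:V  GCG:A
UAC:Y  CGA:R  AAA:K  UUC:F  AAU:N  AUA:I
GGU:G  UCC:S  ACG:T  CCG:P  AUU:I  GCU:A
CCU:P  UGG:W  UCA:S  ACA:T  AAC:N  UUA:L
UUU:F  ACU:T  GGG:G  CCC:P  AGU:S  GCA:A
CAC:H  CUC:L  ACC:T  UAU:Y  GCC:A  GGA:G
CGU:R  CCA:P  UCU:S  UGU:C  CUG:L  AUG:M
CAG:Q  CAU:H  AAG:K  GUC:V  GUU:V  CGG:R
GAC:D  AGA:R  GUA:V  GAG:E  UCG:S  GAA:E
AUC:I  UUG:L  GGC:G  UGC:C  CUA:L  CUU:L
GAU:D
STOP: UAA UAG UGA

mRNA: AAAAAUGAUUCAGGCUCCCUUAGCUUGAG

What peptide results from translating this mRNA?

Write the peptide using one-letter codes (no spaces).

start AUG at pos 4
pos 4: AUG -> M; peptide=M
pos 7: AUU -> I; peptide=MI
pos 10: CAG -> Q; peptide=MIQ
pos 13: GCU -> A; peptide=MIQA
pos 16: CCC -> P; peptide=MIQAP
pos 19: UUA -> L; peptide=MIQAPL
pos 22: GCU -> A; peptide=MIQAPLA
pos 25: UGA -> STOP

Answer: MIQAPLA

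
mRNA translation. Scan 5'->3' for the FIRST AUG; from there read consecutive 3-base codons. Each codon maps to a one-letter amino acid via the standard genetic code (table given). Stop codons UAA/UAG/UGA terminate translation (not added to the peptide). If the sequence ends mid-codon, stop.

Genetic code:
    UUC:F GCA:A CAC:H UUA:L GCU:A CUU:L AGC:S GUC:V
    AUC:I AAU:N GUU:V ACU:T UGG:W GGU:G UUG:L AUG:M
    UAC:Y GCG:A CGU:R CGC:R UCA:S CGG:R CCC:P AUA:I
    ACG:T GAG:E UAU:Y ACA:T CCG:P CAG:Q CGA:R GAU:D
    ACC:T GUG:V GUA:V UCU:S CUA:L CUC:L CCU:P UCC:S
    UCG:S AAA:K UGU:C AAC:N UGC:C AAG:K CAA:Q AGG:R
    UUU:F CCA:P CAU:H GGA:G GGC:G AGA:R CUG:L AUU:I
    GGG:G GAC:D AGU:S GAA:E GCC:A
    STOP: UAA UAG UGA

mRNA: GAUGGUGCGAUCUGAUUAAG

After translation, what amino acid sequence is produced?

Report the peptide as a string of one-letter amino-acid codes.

Answer: MVRSD

Derivation:
start AUG at pos 1
pos 1: AUG -> M; peptide=M
pos 4: GUG -> V; peptide=MV
pos 7: CGA -> R; peptide=MVR
pos 10: UCU -> S; peptide=MVRS
pos 13: GAU -> D; peptide=MVRSD
pos 16: UAA -> STOP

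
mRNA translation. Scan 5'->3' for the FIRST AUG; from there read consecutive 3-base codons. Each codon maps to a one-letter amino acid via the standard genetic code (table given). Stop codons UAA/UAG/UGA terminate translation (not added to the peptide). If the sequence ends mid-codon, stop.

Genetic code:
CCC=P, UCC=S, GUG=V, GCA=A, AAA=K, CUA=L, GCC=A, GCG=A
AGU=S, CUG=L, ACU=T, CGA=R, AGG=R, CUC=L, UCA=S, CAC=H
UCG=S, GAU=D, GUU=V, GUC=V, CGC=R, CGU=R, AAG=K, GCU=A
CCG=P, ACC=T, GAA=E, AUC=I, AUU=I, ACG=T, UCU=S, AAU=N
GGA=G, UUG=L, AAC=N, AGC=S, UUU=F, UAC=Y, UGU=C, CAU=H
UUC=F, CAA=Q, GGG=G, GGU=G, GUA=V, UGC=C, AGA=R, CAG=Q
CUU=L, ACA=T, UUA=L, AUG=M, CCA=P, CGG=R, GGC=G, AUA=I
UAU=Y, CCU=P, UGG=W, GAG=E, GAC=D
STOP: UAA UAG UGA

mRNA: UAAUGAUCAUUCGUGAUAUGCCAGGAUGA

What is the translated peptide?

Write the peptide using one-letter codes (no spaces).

start AUG at pos 2
pos 2: AUG -> M; peptide=M
pos 5: AUC -> I; peptide=MI
pos 8: AUU -> I; peptide=MII
pos 11: CGU -> R; peptide=MIIR
pos 14: GAU -> D; peptide=MIIRD
pos 17: AUG -> M; peptide=MIIRDM
pos 20: CCA -> P; peptide=MIIRDMP
pos 23: GGA -> G; peptide=MIIRDMPG
pos 26: UGA -> STOP

Answer: MIIRDMPG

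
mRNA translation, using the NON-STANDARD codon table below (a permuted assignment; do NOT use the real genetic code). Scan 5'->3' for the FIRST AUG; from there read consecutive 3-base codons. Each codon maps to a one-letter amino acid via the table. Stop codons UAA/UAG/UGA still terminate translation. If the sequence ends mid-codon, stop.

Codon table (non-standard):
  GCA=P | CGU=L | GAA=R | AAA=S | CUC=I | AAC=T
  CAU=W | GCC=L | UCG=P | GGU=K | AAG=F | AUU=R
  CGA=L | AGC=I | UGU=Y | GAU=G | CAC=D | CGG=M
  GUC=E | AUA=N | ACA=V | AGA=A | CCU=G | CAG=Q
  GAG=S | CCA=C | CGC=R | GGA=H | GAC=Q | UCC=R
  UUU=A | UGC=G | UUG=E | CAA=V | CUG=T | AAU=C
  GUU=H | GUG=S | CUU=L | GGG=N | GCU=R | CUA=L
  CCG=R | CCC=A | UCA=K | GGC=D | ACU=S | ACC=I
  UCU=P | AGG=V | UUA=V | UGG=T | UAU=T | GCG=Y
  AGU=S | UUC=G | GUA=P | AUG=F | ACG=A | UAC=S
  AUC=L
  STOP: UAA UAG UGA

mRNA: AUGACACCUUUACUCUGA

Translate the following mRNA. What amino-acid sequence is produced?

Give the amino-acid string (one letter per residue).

start AUG at pos 0
pos 0: AUG -> F; peptide=F
pos 3: ACA -> V; peptide=FV
pos 6: CCU -> G; peptide=FVG
pos 9: UUA -> V; peptide=FVGV
pos 12: CUC -> I; peptide=FVGVI
pos 15: UGA -> STOP

Answer: FVGVI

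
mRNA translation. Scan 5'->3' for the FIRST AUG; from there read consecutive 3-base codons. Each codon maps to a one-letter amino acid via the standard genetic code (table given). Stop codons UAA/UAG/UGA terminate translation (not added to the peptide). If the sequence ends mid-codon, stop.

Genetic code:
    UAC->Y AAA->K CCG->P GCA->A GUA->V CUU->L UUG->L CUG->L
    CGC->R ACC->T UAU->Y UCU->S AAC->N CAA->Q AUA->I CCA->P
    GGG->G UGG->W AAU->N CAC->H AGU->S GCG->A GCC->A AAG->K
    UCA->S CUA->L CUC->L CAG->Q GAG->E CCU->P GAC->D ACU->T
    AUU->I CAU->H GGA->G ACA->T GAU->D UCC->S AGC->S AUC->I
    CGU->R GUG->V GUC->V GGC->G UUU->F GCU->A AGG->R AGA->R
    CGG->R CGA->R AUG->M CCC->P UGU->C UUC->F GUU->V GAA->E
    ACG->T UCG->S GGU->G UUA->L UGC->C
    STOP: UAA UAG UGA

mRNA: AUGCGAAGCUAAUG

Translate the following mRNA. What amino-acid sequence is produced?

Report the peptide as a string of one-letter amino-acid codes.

start AUG at pos 0
pos 0: AUG -> M; peptide=M
pos 3: CGA -> R; peptide=MR
pos 6: AGC -> S; peptide=MRS
pos 9: UAA -> STOP

Answer: MRS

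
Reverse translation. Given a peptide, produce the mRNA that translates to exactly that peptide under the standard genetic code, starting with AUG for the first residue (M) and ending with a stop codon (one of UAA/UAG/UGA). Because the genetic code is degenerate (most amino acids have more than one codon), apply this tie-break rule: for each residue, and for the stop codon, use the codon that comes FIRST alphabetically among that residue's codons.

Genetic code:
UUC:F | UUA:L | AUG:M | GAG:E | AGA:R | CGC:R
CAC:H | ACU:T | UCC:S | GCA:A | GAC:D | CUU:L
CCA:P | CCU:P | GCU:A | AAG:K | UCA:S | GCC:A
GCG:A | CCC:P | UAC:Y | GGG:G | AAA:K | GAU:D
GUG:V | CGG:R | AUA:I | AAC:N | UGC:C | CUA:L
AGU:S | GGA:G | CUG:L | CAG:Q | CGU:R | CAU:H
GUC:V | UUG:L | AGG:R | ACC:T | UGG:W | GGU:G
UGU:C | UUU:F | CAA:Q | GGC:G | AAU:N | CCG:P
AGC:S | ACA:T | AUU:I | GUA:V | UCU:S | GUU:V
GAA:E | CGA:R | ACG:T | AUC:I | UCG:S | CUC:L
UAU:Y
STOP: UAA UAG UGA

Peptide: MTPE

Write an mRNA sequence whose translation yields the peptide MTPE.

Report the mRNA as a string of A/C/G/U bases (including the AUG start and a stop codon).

residue 1: M -> AUG (start codon)
residue 2: T codons sorted = ACA,ACC,ACG,ACU -> pick first = ACA
residue 3: P codons sorted = CCA,CCC,CCG,CCU -> pick first = CCA
residue 4: E codons sorted = GAA,GAG -> pick first = GAA
terminator: stop codons sorted = UAA,UAG,UGA -> pick first = UAA

Answer: mRNA: AUGACACCAGAAUAA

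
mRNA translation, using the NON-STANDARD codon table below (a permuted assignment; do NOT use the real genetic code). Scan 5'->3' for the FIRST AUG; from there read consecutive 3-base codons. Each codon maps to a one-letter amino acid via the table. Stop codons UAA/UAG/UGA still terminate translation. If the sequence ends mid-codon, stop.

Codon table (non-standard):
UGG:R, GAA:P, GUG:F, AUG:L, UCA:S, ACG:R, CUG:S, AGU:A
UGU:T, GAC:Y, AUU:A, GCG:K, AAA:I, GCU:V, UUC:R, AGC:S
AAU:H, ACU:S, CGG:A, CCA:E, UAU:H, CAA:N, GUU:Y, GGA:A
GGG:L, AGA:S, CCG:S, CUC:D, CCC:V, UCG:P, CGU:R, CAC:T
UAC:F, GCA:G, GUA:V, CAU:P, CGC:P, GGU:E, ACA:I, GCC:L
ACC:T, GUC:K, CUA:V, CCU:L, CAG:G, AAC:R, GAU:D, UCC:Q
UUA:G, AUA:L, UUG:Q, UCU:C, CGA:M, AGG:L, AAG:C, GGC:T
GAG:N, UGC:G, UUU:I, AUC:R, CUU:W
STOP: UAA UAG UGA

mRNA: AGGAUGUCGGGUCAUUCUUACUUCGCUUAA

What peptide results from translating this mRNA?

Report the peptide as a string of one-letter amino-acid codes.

start AUG at pos 3
pos 3: AUG -> L; peptide=L
pos 6: UCG -> P; peptide=LP
pos 9: GGU -> E; peptide=LPE
pos 12: CAU -> P; peptide=LPEP
pos 15: UCU -> C; peptide=LPEPC
pos 18: UAC -> F; peptide=LPEPCF
pos 21: UUC -> R; peptide=LPEPCFR
pos 24: GCU -> V; peptide=LPEPCFRV
pos 27: UAA -> STOP

Answer: LPEPCFRV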